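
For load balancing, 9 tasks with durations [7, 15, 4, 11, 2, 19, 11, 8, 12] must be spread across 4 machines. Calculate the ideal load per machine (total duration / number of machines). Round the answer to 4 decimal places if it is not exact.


Total processing time = 7 + 15 + 4 + 11 + 2 + 19 + 11 + 8 + 12 = 89
Number of machines = 4
Ideal balanced load = 89 / 4 = 22.25

22.25


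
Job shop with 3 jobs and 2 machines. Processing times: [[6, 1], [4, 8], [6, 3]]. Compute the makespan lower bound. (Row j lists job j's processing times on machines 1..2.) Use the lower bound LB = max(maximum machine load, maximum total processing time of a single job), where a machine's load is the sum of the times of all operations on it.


Machine loads:
  Machine 1: 6 + 4 + 6 = 16
  Machine 2: 1 + 8 + 3 = 12
Max machine load = 16
Job totals:
  Job 1: 7
  Job 2: 12
  Job 3: 9
Max job total = 12
Lower bound = max(16, 12) = 16

16


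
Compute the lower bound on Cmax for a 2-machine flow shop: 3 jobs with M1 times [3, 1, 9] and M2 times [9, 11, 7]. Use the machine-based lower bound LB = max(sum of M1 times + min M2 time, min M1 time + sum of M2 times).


LB1 = sum(M1 times) + min(M2 times) = 13 + 7 = 20
LB2 = min(M1 times) + sum(M2 times) = 1 + 27 = 28
Lower bound = max(LB1, LB2) = max(20, 28) = 28

28


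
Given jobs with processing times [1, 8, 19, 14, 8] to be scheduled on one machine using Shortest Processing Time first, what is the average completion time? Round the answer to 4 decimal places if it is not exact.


Sort jobs by processing time (SPT order): [1, 8, 8, 14, 19]
Compute completion times sequentially:
  Job 1: processing = 1, completes at 1
  Job 2: processing = 8, completes at 9
  Job 3: processing = 8, completes at 17
  Job 4: processing = 14, completes at 31
  Job 5: processing = 19, completes at 50
Sum of completion times = 108
Average completion time = 108/5 = 21.6

21.6


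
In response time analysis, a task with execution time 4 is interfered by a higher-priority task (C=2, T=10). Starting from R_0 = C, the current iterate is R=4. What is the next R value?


R_next = C + ceil(R_prev / T_hp) * C_hp
ceil(4 / 10) = ceil(0.4) = 1
Interference = 1 * 2 = 2
R_next = 4 + 2 = 6

6


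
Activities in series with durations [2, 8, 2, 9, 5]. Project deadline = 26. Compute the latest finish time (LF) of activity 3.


LF(activity 3) = deadline - sum of successor durations
Successors: activities 4 through 5 with durations [9, 5]
Sum of successor durations = 14
LF = 26 - 14 = 12

12


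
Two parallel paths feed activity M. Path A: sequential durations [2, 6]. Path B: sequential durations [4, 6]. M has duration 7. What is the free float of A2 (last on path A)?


ES(A2) = sum of predecessors on chain A = 2
EF(A2) = ES + duration = 2 + 6 = 8
Successor of A2 is M. ES(M) = max(sum(A), sum(B)) = max(8, 10) = 10
Free float = ES(successor) - EF(current) = 10 - 8 = 2

2


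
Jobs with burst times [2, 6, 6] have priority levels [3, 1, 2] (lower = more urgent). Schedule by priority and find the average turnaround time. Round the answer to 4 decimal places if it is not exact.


Sort by priority (ascending = highest first):
Order: [(1, 6), (2, 6), (3, 2)]
Completion times:
  Priority 1, burst=6, C=6
  Priority 2, burst=6, C=12
  Priority 3, burst=2, C=14
Average turnaround = 32/3 = 10.6667

10.6667


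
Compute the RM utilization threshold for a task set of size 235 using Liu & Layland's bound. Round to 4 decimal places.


Compute 2^(1/235) = 1.0029539167
Subtract 1: 1.0029539167 - 1 = 0.0029539167
Multiply by n: 235 * 0.0029539167 = 0.6941704245
Round to 4 dp: 0.6942

0.6942


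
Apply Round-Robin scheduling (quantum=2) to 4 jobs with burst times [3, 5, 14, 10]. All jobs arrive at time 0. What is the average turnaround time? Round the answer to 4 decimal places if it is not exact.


Time quantum = 2
Execution trace:
  J1 runs 2 units, time = 2
  J2 runs 2 units, time = 4
  J3 runs 2 units, time = 6
  J4 runs 2 units, time = 8
  J1 runs 1 units, time = 9
  J2 runs 2 units, time = 11
  J3 runs 2 units, time = 13
  J4 runs 2 units, time = 15
  J2 runs 1 units, time = 16
  J3 runs 2 units, time = 18
  J4 runs 2 units, time = 20
  J3 runs 2 units, time = 22
  J4 runs 2 units, time = 24
  J3 runs 2 units, time = 26
  J4 runs 2 units, time = 28
  J3 runs 2 units, time = 30
  J3 runs 2 units, time = 32
Finish times: [9, 16, 32, 28]
Average turnaround = 85/4 = 21.25

21.25


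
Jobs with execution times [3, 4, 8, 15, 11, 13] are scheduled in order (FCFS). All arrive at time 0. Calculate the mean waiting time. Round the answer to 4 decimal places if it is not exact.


FCFS order (as given): [3, 4, 8, 15, 11, 13]
Waiting times:
  Job 1: wait = 0
  Job 2: wait = 3
  Job 3: wait = 7
  Job 4: wait = 15
  Job 5: wait = 30
  Job 6: wait = 41
Sum of waiting times = 96
Average waiting time = 96/6 = 16.0

16.0


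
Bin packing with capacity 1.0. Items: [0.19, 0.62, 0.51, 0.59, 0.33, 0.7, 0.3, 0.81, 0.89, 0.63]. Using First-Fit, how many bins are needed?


Place items sequentially using First-Fit:
  Item 0.19 -> new Bin 1
  Item 0.62 -> Bin 1 (now 0.81)
  Item 0.51 -> new Bin 2
  Item 0.59 -> new Bin 3
  Item 0.33 -> Bin 2 (now 0.84)
  Item 0.7 -> new Bin 4
  Item 0.3 -> Bin 3 (now 0.89)
  Item 0.81 -> new Bin 5
  Item 0.89 -> new Bin 6
  Item 0.63 -> new Bin 7
Total bins used = 7

7


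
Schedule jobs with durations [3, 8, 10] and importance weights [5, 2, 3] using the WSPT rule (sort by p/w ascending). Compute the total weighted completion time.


Compute p/w ratios and sort ascending (WSPT): [(3, 5), (10, 3), (8, 2)]
Compute weighted completion times:
  Job (p=3,w=5): C=3, w*C=5*3=15
  Job (p=10,w=3): C=13, w*C=3*13=39
  Job (p=8,w=2): C=21, w*C=2*21=42
Total weighted completion time = 96

96


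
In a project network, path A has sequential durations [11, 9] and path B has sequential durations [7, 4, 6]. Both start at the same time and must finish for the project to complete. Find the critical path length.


Path A total = 11 + 9 = 20
Path B total = 7 + 4 + 6 = 17
Critical path = longest path = max(20, 17) = 20

20


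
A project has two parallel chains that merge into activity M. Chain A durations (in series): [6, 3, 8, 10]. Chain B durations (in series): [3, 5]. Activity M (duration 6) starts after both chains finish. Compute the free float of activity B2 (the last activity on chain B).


ES(B2) = sum of predecessors on chain B = 3
EF(B2) = ES + duration = 3 + 5 = 8
Successor of B2 is M. ES(M) = max(sum(A), sum(B)) = max(27, 8) = 27
Free float = ES(successor) - EF(current) = 27 - 8 = 19

19


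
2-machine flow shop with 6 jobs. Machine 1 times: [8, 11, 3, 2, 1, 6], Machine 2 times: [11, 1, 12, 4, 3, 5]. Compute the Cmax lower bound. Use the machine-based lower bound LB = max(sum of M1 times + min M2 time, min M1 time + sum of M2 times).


LB1 = sum(M1 times) + min(M2 times) = 31 + 1 = 32
LB2 = min(M1 times) + sum(M2 times) = 1 + 36 = 37
Lower bound = max(LB1, LB2) = max(32, 37) = 37

37


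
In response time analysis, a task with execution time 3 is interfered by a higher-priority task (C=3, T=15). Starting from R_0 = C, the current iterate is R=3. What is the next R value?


R_next = C + ceil(R_prev / T_hp) * C_hp
ceil(3 / 15) = ceil(0.2) = 1
Interference = 1 * 3 = 3
R_next = 3 + 3 = 6

6


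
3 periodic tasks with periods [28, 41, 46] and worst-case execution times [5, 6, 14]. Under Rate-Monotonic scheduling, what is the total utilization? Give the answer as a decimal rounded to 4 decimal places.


Compute individual utilizations (exact fractions):
  Task 1: C/T = 5/28 (approx. 0.1786)
  Task 2: C/T = 6/41 (approx. 0.1463)
  Task 3: C/T = 14/46 = 7/23 (approx. 0.3043)
Total utilization U = 5/28 + 6/41 + 7/23 = 16615/26404
Rounded to 4 decimal places: U = 0.6293
RM (Liu & Layland) bound for 3 tasks = 0.779763; compare with U = 16615/26404 (approx. 0.629261)
U <= bound, so schedulable by RM sufficient condition.

0.6293


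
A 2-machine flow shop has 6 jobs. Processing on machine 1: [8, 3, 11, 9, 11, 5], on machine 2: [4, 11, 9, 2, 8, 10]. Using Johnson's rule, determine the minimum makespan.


Apply Johnson's rule:
  Group 1 (a <= b): [(2, 3, 11), (6, 5, 10)]
  Group 2 (a > b): [(3, 11, 9), (5, 11, 8), (1, 8, 4), (4, 9, 2)]
Optimal job order: [2, 6, 3, 5, 1, 4]
Schedule:
  Job 2: M1 done at 3, M2 done at 14
  Job 6: M1 done at 8, M2 done at 24
  Job 3: M1 done at 19, M2 done at 33
  Job 5: M1 done at 30, M2 done at 41
  Job 1: M1 done at 38, M2 done at 45
  Job 4: M1 done at 47, M2 done at 49
Makespan = 49

49


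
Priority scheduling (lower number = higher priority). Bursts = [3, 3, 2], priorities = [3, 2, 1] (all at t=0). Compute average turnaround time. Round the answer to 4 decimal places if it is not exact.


Sort by priority (ascending = highest first):
Order: [(1, 2), (2, 3), (3, 3)]
Completion times:
  Priority 1, burst=2, C=2
  Priority 2, burst=3, C=5
  Priority 3, burst=3, C=8
Average turnaround = 15/3 = 5.0

5.0


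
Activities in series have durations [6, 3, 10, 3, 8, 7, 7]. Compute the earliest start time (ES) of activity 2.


Activity 2 starts after activities 1 through 1 complete.
Predecessor durations: [6]
ES = 6 = 6

6


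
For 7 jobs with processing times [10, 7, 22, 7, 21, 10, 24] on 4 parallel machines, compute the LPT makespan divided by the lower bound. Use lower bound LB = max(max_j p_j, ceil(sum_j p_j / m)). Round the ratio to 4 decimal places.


LPT order: [24, 22, 21, 10, 10, 7, 7]
Machine loads after assignment: [24, 22, 28, 27]
LPT makespan = 28
Lower bound = max(max_job, ceil(total/4)) = max(24, 26) = 26
Ratio = 28 / 26 = 1.0769

1.0769


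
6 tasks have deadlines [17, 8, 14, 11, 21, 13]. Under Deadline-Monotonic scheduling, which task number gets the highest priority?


Sort tasks by relative deadline (ascending):
  Task 2: deadline = 8
  Task 4: deadline = 11
  Task 6: deadline = 13
  Task 3: deadline = 14
  Task 1: deadline = 17
  Task 5: deadline = 21
Priority order (highest first): [2, 4, 6, 3, 1, 5]
Highest priority task = 2

2


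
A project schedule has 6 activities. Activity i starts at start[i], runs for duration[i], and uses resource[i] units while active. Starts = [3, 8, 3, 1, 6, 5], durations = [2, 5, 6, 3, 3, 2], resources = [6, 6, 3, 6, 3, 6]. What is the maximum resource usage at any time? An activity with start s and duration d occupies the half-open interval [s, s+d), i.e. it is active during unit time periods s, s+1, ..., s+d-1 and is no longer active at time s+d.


Each activity i is active on [start_i, start_i + duration_i).
Compute total resource usage per time slot:
  t=0: active resources = [], total = 0
  t=1: active resources = [6], total = 6
  t=2: active resources = [6], total = 6
  t=3: active resources = [6, 3, 6], total = 15
  t=4: active resources = [6, 3], total = 9
  t=5: active resources = [3, 6], total = 9
  t=6: active resources = [3, 3, 6], total = 12
  t=7: active resources = [3, 3], total = 6
  t=8: active resources = [6, 3, 3], total = 12
  t=9: active resources = [6], total = 6
  t=10: active resources = [6], total = 6
  t=11: active resources = [6], total = 6
  t=12: active resources = [6], total = 6
Peak resource demand = 15

15


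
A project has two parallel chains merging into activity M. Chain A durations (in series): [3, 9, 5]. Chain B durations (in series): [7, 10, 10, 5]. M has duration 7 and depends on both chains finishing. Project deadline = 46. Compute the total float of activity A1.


Forward pass: ES(A1) = sum of predecessors on chain A = 0
EF = ES + duration = 0 + 3 = 3
Backward pass: LF(M) = deadline = 46; LS(M) = 46 - 7 = 39
LF(A1) = LS(M) - sum(successors on chain A) = 39 - 14 = 25
LS = LF - duration = 25 - 3 = 22
Total float = LS - ES = 22 - 0 = 22

22


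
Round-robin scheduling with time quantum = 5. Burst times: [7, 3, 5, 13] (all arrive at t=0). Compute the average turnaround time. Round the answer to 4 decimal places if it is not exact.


Time quantum = 5
Execution trace:
  J1 runs 5 units, time = 5
  J2 runs 3 units, time = 8
  J3 runs 5 units, time = 13
  J4 runs 5 units, time = 18
  J1 runs 2 units, time = 20
  J4 runs 5 units, time = 25
  J4 runs 3 units, time = 28
Finish times: [20, 8, 13, 28]
Average turnaround = 69/4 = 17.25

17.25


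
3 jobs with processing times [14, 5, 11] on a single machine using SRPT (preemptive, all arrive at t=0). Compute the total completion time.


Since all jobs arrive at t=0, SRPT equals SPT ordering.
SPT order: [5, 11, 14]
Completion times:
  Job 1: p=5, C=5
  Job 2: p=11, C=16
  Job 3: p=14, C=30
Total completion time = 5 + 16 + 30 = 51

51


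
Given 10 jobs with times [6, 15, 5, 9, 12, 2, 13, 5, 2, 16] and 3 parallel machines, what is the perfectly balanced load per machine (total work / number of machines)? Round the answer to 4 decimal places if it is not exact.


Total processing time = 6 + 15 + 5 + 9 + 12 + 2 + 13 + 5 + 2 + 16 = 85
Number of machines = 3
Ideal balanced load = 85 / 3 = 28.3333

28.3333


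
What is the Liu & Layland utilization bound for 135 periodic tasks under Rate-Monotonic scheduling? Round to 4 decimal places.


Compute 2^(1/135) = 1.0051476273
Subtract 1: 1.0051476273 - 1 = 0.0051476273
Multiply by n: 135 * 0.0051476273 = 0.6949296855
Round to 4 dp: 0.6949

0.6949


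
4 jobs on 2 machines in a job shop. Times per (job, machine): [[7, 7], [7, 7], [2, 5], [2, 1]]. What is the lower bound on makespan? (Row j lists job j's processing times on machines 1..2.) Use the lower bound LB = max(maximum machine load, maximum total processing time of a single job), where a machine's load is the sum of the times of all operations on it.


Machine loads:
  Machine 1: 7 + 7 + 2 + 2 = 18
  Machine 2: 7 + 7 + 5 + 1 = 20
Max machine load = 20
Job totals:
  Job 1: 14
  Job 2: 14
  Job 3: 7
  Job 4: 3
Max job total = 14
Lower bound = max(20, 14) = 20

20


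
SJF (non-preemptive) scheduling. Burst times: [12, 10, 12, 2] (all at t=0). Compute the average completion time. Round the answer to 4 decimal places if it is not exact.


SJF order (ascending): [2, 10, 12, 12]
Completion times:
  Job 1: burst=2, C=2
  Job 2: burst=10, C=12
  Job 3: burst=12, C=24
  Job 4: burst=12, C=36
Average completion = 74/4 = 18.5

18.5


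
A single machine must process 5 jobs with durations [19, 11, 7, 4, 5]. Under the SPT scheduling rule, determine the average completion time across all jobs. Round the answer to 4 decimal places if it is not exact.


Sort jobs by processing time (SPT order): [4, 5, 7, 11, 19]
Compute completion times sequentially:
  Job 1: processing = 4, completes at 4
  Job 2: processing = 5, completes at 9
  Job 3: processing = 7, completes at 16
  Job 4: processing = 11, completes at 27
  Job 5: processing = 19, completes at 46
Sum of completion times = 102
Average completion time = 102/5 = 20.4

20.4


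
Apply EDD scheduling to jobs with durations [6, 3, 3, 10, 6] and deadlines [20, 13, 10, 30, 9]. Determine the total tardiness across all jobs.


Sort by due date (EDD order): [(6, 9), (3, 10), (3, 13), (6, 20), (10, 30)]
Compute completion times and tardiness:
  Job 1: p=6, d=9, C=6, tardiness=max(0,6-9)=0
  Job 2: p=3, d=10, C=9, tardiness=max(0,9-10)=0
  Job 3: p=3, d=13, C=12, tardiness=max(0,12-13)=0
  Job 4: p=6, d=20, C=18, tardiness=max(0,18-20)=0
  Job 5: p=10, d=30, C=28, tardiness=max(0,28-30)=0
Total tardiness = 0

0


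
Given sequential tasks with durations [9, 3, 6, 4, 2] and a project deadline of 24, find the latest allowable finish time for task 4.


LF(activity 4) = deadline - sum of successor durations
Successors: activities 5 through 5 with durations [2]
Sum of successor durations = 2
LF = 24 - 2 = 22

22


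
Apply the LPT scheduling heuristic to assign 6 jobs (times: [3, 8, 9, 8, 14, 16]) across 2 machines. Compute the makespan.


Sort jobs in decreasing order (LPT): [16, 14, 9, 8, 8, 3]
Assign each job to the least loaded machine:
  Machine 1: jobs [16, 8, 3], load = 27
  Machine 2: jobs [14, 9, 8], load = 31
Makespan = max load = 31

31


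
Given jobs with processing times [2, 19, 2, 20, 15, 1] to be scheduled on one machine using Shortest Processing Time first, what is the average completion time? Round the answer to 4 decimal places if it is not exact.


Sort jobs by processing time (SPT order): [1, 2, 2, 15, 19, 20]
Compute completion times sequentially:
  Job 1: processing = 1, completes at 1
  Job 2: processing = 2, completes at 3
  Job 3: processing = 2, completes at 5
  Job 4: processing = 15, completes at 20
  Job 5: processing = 19, completes at 39
  Job 6: processing = 20, completes at 59
Sum of completion times = 127
Average completion time = 127/6 = 21.1667

21.1667


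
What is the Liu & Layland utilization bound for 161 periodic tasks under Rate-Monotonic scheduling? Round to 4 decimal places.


Compute 2^(1/161) = 1.0043145429
Subtract 1: 1.0043145429 - 1 = 0.0043145429
Multiply by n: 161 * 0.0043145429 = 0.6946414069
Round to 4 dp: 0.6946

0.6946


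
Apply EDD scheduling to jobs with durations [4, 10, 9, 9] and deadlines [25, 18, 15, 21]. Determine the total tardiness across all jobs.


Sort by due date (EDD order): [(9, 15), (10, 18), (9, 21), (4, 25)]
Compute completion times and tardiness:
  Job 1: p=9, d=15, C=9, tardiness=max(0,9-15)=0
  Job 2: p=10, d=18, C=19, tardiness=max(0,19-18)=1
  Job 3: p=9, d=21, C=28, tardiness=max(0,28-21)=7
  Job 4: p=4, d=25, C=32, tardiness=max(0,32-25)=7
Total tardiness = 15

15


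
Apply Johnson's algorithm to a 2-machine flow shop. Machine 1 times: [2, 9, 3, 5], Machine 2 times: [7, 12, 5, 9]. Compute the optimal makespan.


Apply Johnson's rule:
  Group 1 (a <= b): [(1, 2, 7), (3, 3, 5), (4, 5, 9), (2, 9, 12)]
  Group 2 (a > b): []
Optimal job order: [1, 3, 4, 2]
Schedule:
  Job 1: M1 done at 2, M2 done at 9
  Job 3: M1 done at 5, M2 done at 14
  Job 4: M1 done at 10, M2 done at 23
  Job 2: M1 done at 19, M2 done at 35
Makespan = 35

35


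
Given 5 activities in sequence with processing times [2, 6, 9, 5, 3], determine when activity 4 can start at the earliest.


Activity 4 starts after activities 1 through 3 complete.
Predecessor durations: [2, 6, 9]
ES = 2 + 6 + 9 = 17

17


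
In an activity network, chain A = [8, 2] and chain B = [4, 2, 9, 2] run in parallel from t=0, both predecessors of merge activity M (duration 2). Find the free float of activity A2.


ES(A2) = sum of predecessors on chain A = 8
EF(A2) = ES + duration = 8 + 2 = 10
Successor of A2 is M. ES(M) = max(sum(A), sum(B)) = max(10, 17) = 17
Free float = ES(successor) - EF(current) = 17 - 10 = 7

7


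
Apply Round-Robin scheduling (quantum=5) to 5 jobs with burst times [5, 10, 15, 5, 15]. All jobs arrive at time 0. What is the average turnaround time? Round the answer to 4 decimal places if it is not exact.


Time quantum = 5
Execution trace:
  J1 runs 5 units, time = 5
  J2 runs 5 units, time = 10
  J3 runs 5 units, time = 15
  J4 runs 5 units, time = 20
  J5 runs 5 units, time = 25
  J2 runs 5 units, time = 30
  J3 runs 5 units, time = 35
  J5 runs 5 units, time = 40
  J3 runs 5 units, time = 45
  J5 runs 5 units, time = 50
Finish times: [5, 30, 45, 20, 50]
Average turnaround = 150/5 = 30.0

30.0


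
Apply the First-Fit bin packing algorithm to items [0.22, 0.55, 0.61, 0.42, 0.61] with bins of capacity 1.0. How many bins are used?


Place items sequentially using First-Fit:
  Item 0.22 -> new Bin 1
  Item 0.55 -> Bin 1 (now 0.77)
  Item 0.61 -> new Bin 2
  Item 0.42 -> new Bin 3
  Item 0.61 -> new Bin 4
Total bins used = 4

4


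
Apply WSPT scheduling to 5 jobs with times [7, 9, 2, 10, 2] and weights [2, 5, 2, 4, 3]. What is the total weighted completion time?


Compute p/w ratios and sort ascending (WSPT): [(2, 3), (2, 2), (9, 5), (10, 4), (7, 2)]
Compute weighted completion times:
  Job (p=2,w=3): C=2, w*C=3*2=6
  Job (p=2,w=2): C=4, w*C=2*4=8
  Job (p=9,w=5): C=13, w*C=5*13=65
  Job (p=10,w=4): C=23, w*C=4*23=92
  Job (p=7,w=2): C=30, w*C=2*30=60
Total weighted completion time = 231

231


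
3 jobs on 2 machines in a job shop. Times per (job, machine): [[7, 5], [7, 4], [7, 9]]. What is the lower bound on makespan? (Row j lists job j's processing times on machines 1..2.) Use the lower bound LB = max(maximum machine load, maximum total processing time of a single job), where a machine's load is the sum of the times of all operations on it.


Machine loads:
  Machine 1: 7 + 7 + 7 = 21
  Machine 2: 5 + 4 + 9 = 18
Max machine load = 21
Job totals:
  Job 1: 12
  Job 2: 11
  Job 3: 16
Max job total = 16
Lower bound = max(21, 16) = 21

21


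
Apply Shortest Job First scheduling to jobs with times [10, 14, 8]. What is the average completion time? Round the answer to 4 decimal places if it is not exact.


SJF order (ascending): [8, 10, 14]
Completion times:
  Job 1: burst=8, C=8
  Job 2: burst=10, C=18
  Job 3: burst=14, C=32
Average completion = 58/3 = 19.3333

19.3333


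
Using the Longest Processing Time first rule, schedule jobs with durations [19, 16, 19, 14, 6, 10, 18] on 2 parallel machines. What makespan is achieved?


Sort jobs in decreasing order (LPT): [19, 19, 18, 16, 14, 10, 6]
Assign each job to the least loaded machine:
  Machine 1: jobs [19, 18, 10, 6], load = 53
  Machine 2: jobs [19, 16, 14], load = 49
Makespan = max load = 53

53


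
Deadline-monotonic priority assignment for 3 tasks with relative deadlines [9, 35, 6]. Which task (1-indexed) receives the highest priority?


Sort tasks by relative deadline (ascending):
  Task 3: deadline = 6
  Task 1: deadline = 9
  Task 2: deadline = 35
Priority order (highest first): [3, 1, 2]
Highest priority task = 3

3


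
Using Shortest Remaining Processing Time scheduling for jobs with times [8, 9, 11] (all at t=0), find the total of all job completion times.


Since all jobs arrive at t=0, SRPT equals SPT ordering.
SPT order: [8, 9, 11]
Completion times:
  Job 1: p=8, C=8
  Job 2: p=9, C=17
  Job 3: p=11, C=28
Total completion time = 8 + 17 + 28 = 53

53


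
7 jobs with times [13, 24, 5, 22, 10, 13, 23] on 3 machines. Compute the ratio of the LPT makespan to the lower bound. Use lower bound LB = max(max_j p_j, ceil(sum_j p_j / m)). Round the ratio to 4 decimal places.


LPT order: [24, 23, 22, 13, 13, 10, 5]
Machine loads after assignment: [39, 36, 35]
LPT makespan = 39
Lower bound = max(max_job, ceil(total/3)) = max(24, 37) = 37
Ratio = 39 / 37 = 1.0541

1.0541


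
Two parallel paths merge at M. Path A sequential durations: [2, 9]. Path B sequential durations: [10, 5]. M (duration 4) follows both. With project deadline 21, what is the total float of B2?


Forward pass: ES(B2) = sum of predecessors on chain B = 10
EF = ES + duration = 10 + 5 = 15
Backward pass: LF(M) = deadline = 21; LS(M) = 21 - 4 = 17
LF(B2) = LS(M) - sum(successors on chain B) = 17 - 0 = 17
LS = LF - duration = 17 - 5 = 12
Total float = LS - ES = 12 - 10 = 2

2


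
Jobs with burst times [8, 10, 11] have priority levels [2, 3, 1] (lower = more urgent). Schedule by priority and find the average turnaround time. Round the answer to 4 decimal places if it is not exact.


Sort by priority (ascending = highest first):
Order: [(1, 11), (2, 8), (3, 10)]
Completion times:
  Priority 1, burst=11, C=11
  Priority 2, burst=8, C=19
  Priority 3, burst=10, C=29
Average turnaround = 59/3 = 19.6667

19.6667


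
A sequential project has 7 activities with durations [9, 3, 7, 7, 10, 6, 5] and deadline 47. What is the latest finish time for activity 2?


LF(activity 2) = deadline - sum of successor durations
Successors: activities 3 through 7 with durations [7, 7, 10, 6, 5]
Sum of successor durations = 35
LF = 47 - 35 = 12

12


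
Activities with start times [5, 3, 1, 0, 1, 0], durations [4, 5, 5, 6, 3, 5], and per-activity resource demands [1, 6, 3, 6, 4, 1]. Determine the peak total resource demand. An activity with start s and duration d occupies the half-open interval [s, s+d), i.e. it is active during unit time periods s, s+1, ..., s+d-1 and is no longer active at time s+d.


Each activity i is active on [start_i, start_i + duration_i).
Compute total resource usage per time slot:
  t=0: active resources = [6, 1], total = 7
  t=1: active resources = [3, 6, 4, 1], total = 14
  t=2: active resources = [3, 6, 4, 1], total = 14
  t=3: active resources = [6, 3, 6, 4, 1], total = 20
  t=4: active resources = [6, 3, 6, 1], total = 16
  t=5: active resources = [1, 6, 3, 6], total = 16
  t=6: active resources = [1, 6], total = 7
  t=7: active resources = [1, 6], total = 7
  t=8: active resources = [1], total = 1
Peak resource demand = 20

20


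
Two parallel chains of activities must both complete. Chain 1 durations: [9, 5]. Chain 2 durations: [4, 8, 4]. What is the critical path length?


Path A total = 9 + 5 = 14
Path B total = 4 + 8 + 4 = 16
Critical path = longest path = max(14, 16) = 16

16


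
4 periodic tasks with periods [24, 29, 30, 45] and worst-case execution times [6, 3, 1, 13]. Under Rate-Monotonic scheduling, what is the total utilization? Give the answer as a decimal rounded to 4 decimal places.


Compute individual utilizations (exact fractions):
  Task 1: C/T = 6/24 = 1/4 (approx. 0.25)
  Task 2: C/T = 3/29 (approx. 0.1034)
  Task 3: C/T = 1/30 (approx. 0.0333)
  Task 4: C/T = 13/45 (approx. 0.2889)
Total utilization U = 1/4 + 3/29 + 1/30 + 13/45 = 3527/5220
Rounded to 4 decimal places: U = 0.6757
RM (Liu & Layland) bound for 4 tasks = 0.756828; compare with U = 3527/5220 (approx. 0.675670)
U <= bound, so schedulable by RM sufficient condition.

0.6757


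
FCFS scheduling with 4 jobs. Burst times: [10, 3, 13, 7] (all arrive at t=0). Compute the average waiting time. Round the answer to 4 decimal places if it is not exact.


FCFS order (as given): [10, 3, 13, 7]
Waiting times:
  Job 1: wait = 0
  Job 2: wait = 10
  Job 3: wait = 13
  Job 4: wait = 26
Sum of waiting times = 49
Average waiting time = 49/4 = 12.25

12.25


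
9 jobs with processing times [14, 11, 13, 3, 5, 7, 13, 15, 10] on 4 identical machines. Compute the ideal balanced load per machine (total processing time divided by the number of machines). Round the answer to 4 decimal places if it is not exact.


Total processing time = 14 + 11 + 13 + 3 + 5 + 7 + 13 + 15 + 10 = 91
Number of machines = 4
Ideal balanced load = 91 / 4 = 22.75

22.75


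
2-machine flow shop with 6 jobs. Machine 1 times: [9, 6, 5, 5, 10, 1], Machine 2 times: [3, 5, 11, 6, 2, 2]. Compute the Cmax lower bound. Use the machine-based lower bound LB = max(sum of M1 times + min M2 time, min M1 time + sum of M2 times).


LB1 = sum(M1 times) + min(M2 times) = 36 + 2 = 38
LB2 = min(M1 times) + sum(M2 times) = 1 + 29 = 30
Lower bound = max(LB1, LB2) = max(38, 30) = 38

38


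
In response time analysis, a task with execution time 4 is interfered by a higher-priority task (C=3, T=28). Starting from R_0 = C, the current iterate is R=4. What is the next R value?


R_next = C + ceil(R_prev / T_hp) * C_hp
ceil(4 / 28) = ceil(0.1429) = 1
Interference = 1 * 3 = 3
R_next = 4 + 3 = 7

7


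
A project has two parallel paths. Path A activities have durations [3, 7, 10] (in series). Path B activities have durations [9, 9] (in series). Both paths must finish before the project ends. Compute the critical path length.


Path A total = 3 + 7 + 10 = 20
Path B total = 9 + 9 = 18
Critical path = longest path = max(20, 18) = 20

20


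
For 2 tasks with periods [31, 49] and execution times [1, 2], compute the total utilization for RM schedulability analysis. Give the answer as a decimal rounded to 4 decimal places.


Compute individual utilizations (exact fractions):
  Task 1: C/T = 1/31 (approx. 0.0323)
  Task 2: C/T = 2/49 (approx. 0.0408)
Total utilization U = 1/31 + 2/49 = 111/1519
Rounded to 4 decimal places: U = 0.0731
RM (Liu & Layland) bound for 2 tasks = 0.828427; compare with U = 111/1519 (approx. 0.073074)
U <= bound, so schedulable by RM sufficient condition.

0.0731


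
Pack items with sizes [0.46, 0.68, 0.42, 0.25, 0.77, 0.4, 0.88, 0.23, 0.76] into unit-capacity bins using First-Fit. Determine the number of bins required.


Place items sequentially using First-Fit:
  Item 0.46 -> new Bin 1
  Item 0.68 -> new Bin 2
  Item 0.42 -> Bin 1 (now 0.88)
  Item 0.25 -> Bin 2 (now 0.93)
  Item 0.77 -> new Bin 3
  Item 0.4 -> new Bin 4
  Item 0.88 -> new Bin 5
  Item 0.23 -> Bin 3 (now 1.0)
  Item 0.76 -> new Bin 6
Total bins used = 6

6


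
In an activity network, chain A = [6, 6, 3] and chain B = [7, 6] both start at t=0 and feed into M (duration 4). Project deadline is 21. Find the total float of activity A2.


Forward pass: ES(A2) = sum of predecessors on chain A = 6
EF = ES + duration = 6 + 6 = 12
Backward pass: LF(M) = deadline = 21; LS(M) = 21 - 4 = 17
LF(A2) = LS(M) - sum(successors on chain A) = 17 - 3 = 14
LS = LF - duration = 14 - 6 = 8
Total float = LS - ES = 8 - 6 = 2

2


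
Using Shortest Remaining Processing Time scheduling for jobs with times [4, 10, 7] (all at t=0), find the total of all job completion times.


Since all jobs arrive at t=0, SRPT equals SPT ordering.
SPT order: [4, 7, 10]
Completion times:
  Job 1: p=4, C=4
  Job 2: p=7, C=11
  Job 3: p=10, C=21
Total completion time = 4 + 11 + 21 = 36

36


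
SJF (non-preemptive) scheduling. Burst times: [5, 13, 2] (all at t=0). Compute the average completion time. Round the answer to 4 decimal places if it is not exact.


SJF order (ascending): [2, 5, 13]
Completion times:
  Job 1: burst=2, C=2
  Job 2: burst=5, C=7
  Job 3: burst=13, C=20
Average completion = 29/3 = 9.6667

9.6667


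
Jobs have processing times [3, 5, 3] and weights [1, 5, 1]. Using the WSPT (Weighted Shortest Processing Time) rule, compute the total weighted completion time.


Compute p/w ratios and sort ascending (WSPT): [(5, 5), (3, 1), (3, 1)]
Compute weighted completion times:
  Job (p=5,w=5): C=5, w*C=5*5=25
  Job (p=3,w=1): C=8, w*C=1*8=8
  Job (p=3,w=1): C=11, w*C=1*11=11
Total weighted completion time = 44

44


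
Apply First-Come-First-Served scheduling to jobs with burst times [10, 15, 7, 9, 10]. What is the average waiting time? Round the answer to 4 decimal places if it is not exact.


FCFS order (as given): [10, 15, 7, 9, 10]
Waiting times:
  Job 1: wait = 0
  Job 2: wait = 10
  Job 3: wait = 25
  Job 4: wait = 32
  Job 5: wait = 41
Sum of waiting times = 108
Average waiting time = 108/5 = 21.6

21.6


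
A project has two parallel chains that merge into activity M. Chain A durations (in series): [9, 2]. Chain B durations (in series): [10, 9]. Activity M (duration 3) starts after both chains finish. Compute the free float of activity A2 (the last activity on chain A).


ES(A2) = sum of predecessors on chain A = 9
EF(A2) = ES + duration = 9 + 2 = 11
Successor of A2 is M. ES(M) = max(sum(A), sum(B)) = max(11, 19) = 19
Free float = ES(successor) - EF(current) = 19 - 11 = 8

8


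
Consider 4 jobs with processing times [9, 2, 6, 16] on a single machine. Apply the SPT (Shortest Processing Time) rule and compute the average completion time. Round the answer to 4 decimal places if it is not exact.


Sort jobs by processing time (SPT order): [2, 6, 9, 16]
Compute completion times sequentially:
  Job 1: processing = 2, completes at 2
  Job 2: processing = 6, completes at 8
  Job 3: processing = 9, completes at 17
  Job 4: processing = 16, completes at 33
Sum of completion times = 60
Average completion time = 60/4 = 15.0

15.0


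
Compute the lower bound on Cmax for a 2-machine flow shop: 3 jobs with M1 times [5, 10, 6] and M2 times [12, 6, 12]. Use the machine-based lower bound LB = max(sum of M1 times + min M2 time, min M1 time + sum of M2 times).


LB1 = sum(M1 times) + min(M2 times) = 21 + 6 = 27
LB2 = min(M1 times) + sum(M2 times) = 5 + 30 = 35
Lower bound = max(LB1, LB2) = max(27, 35) = 35

35


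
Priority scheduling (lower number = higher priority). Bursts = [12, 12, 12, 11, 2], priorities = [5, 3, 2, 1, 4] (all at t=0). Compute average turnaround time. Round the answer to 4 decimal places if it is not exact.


Sort by priority (ascending = highest first):
Order: [(1, 11), (2, 12), (3, 12), (4, 2), (5, 12)]
Completion times:
  Priority 1, burst=11, C=11
  Priority 2, burst=12, C=23
  Priority 3, burst=12, C=35
  Priority 4, burst=2, C=37
  Priority 5, burst=12, C=49
Average turnaround = 155/5 = 31.0

31.0


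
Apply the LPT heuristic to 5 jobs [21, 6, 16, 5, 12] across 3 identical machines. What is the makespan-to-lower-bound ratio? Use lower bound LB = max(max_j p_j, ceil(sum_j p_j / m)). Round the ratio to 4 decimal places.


LPT order: [21, 16, 12, 6, 5]
Machine loads after assignment: [21, 21, 18]
LPT makespan = 21
Lower bound = max(max_job, ceil(total/3)) = max(21, 20) = 21
Ratio = 21 / 21 = 1.0

1.0


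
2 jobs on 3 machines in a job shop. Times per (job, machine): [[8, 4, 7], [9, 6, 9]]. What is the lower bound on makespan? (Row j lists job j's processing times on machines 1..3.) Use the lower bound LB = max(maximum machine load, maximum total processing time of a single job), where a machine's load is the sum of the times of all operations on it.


Machine loads:
  Machine 1: 8 + 9 = 17
  Machine 2: 4 + 6 = 10
  Machine 3: 7 + 9 = 16
Max machine load = 17
Job totals:
  Job 1: 19
  Job 2: 24
Max job total = 24
Lower bound = max(17, 24) = 24

24


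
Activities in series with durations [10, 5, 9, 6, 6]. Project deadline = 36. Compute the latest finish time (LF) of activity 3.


LF(activity 3) = deadline - sum of successor durations
Successors: activities 4 through 5 with durations [6, 6]
Sum of successor durations = 12
LF = 36 - 12 = 24

24


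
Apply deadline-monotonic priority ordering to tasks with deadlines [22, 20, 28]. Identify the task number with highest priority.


Sort tasks by relative deadline (ascending):
  Task 2: deadline = 20
  Task 1: deadline = 22
  Task 3: deadline = 28
Priority order (highest first): [2, 1, 3]
Highest priority task = 2

2


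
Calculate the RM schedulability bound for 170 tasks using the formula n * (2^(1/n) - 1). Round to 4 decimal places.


Compute 2^(1/170) = 1.0040856600
Subtract 1: 1.0040856600 - 1 = 0.0040856600
Multiply by n: 170 * 0.0040856600 = 0.6945622000
Round to 4 dp: 0.6946

0.6946


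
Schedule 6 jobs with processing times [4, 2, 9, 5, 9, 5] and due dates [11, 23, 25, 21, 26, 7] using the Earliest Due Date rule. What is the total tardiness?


Sort by due date (EDD order): [(5, 7), (4, 11), (5, 21), (2, 23), (9, 25), (9, 26)]
Compute completion times and tardiness:
  Job 1: p=5, d=7, C=5, tardiness=max(0,5-7)=0
  Job 2: p=4, d=11, C=9, tardiness=max(0,9-11)=0
  Job 3: p=5, d=21, C=14, tardiness=max(0,14-21)=0
  Job 4: p=2, d=23, C=16, tardiness=max(0,16-23)=0
  Job 5: p=9, d=25, C=25, tardiness=max(0,25-25)=0
  Job 6: p=9, d=26, C=34, tardiness=max(0,34-26)=8
Total tardiness = 8

8


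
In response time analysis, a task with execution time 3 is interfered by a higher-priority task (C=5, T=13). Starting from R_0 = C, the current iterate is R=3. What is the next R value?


R_next = C + ceil(R_prev / T_hp) * C_hp
ceil(3 / 13) = ceil(0.2308) = 1
Interference = 1 * 5 = 5
R_next = 3 + 5 = 8

8


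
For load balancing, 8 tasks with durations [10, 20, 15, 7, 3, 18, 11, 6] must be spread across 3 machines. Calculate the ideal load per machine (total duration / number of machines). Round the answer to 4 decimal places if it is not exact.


Total processing time = 10 + 20 + 15 + 7 + 3 + 18 + 11 + 6 = 90
Number of machines = 3
Ideal balanced load = 90 / 3 = 30.0

30.0


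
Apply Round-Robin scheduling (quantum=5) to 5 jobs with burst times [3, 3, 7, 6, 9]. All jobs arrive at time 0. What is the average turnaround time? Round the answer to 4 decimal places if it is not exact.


Time quantum = 5
Execution trace:
  J1 runs 3 units, time = 3
  J2 runs 3 units, time = 6
  J3 runs 5 units, time = 11
  J4 runs 5 units, time = 16
  J5 runs 5 units, time = 21
  J3 runs 2 units, time = 23
  J4 runs 1 units, time = 24
  J5 runs 4 units, time = 28
Finish times: [3, 6, 23, 24, 28]
Average turnaround = 84/5 = 16.8

16.8


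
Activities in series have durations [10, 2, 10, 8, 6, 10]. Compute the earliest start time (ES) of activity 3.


Activity 3 starts after activities 1 through 2 complete.
Predecessor durations: [10, 2]
ES = 10 + 2 = 12

12


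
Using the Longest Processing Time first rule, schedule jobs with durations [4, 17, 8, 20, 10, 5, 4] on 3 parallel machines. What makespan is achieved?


Sort jobs in decreasing order (LPT): [20, 17, 10, 8, 5, 4, 4]
Assign each job to the least loaded machine:
  Machine 1: jobs [20, 4], load = 24
  Machine 2: jobs [17, 5], load = 22
  Machine 3: jobs [10, 8, 4], load = 22
Makespan = max load = 24

24


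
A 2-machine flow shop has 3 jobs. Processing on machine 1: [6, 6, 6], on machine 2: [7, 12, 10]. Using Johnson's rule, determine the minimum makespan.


Apply Johnson's rule:
  Group 1 (a <= b): [(1, 6, 7), (2, 6, 12), (3, 6, 10)]
  Group 2 (a > b): []
Optimal job order: [1, 2, 3]
Schedule:
  Job 1: M1 done at 6, M2 done at 13
  Job 2: M1 done at 12, M2 done at 25
  Job 3: M1 done at 18, M2 done at 35
Makespan = 35

35


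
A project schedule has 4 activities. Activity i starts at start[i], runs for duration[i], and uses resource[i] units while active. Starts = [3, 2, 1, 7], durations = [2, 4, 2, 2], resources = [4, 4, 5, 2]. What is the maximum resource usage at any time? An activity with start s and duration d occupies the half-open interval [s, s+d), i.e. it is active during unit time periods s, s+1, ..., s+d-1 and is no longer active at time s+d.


Each activity i is active on [start_i, start_i + duration_i).
Compute total resource usage per time slot:
  t=0: active resources = [], total = 0
  t=1: active resources = [5], total = 5
  t=2: active resources = [4, 5], total = 9
  t=3: active resources = [4, 4], total = 8
  t=4: active resources = [4, 4], total = 8
  t=5: active resources = [4], total = 4
  t=6: active resources = [], total = 0
  t=7: active resources = [2], total = 2
  t=8: active resources = [2], total = 2
Peak resource demand = 9

9


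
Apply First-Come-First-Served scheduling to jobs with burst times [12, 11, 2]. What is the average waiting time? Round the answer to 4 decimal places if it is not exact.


FCFS order (as given): [12, 11, 2]
Waiting times:
  Job 1: wait = 0
  Job 2: wait = 12
  Job 3: wait = 23
Sum of waiting times = 35
Average waiting time = 35/3 = 11.6667

11.6667


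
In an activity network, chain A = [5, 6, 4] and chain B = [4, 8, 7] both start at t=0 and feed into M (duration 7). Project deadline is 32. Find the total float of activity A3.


Forward pass: ES(A3) = sum of predecessors on chain A = 11
EF = ES + duration = 11 + 4 = 15
Backward pass: LF(M) = deadline = 32; LS(M) = 32 - 7 = 25
LF(A3) = LS(M) - sum(successors on chain A) = 25 - 0 = 25
LS = LF - duration = 25 - 4 = 21
Total float = LS - ES = 21 - 11 = 10

10


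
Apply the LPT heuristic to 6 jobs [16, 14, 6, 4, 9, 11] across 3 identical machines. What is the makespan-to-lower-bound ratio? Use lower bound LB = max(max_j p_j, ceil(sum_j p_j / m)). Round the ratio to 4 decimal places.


LPT order: [16, 14, 11, 9, 6, 4]
Machine loads after assignment: [20, 20, 20]
LPT makespan = 20
Lower bound = max(max_job, ceil(total/3)) = max(16, 20) = 20
Ratio = 20 / 20 = 1.0

1.0


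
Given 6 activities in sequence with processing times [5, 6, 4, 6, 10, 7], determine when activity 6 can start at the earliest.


Activity 6 starts after activities 1 through 5 complete.
Predecessor durations: [5, 6, 4, 6, 10]
ES = 5 + 6 + 4 + 6 + 10 = 31

31


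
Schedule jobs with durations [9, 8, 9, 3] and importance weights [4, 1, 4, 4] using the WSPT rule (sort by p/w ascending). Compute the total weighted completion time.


Compute p/w ratios and sort ascending (WSPT): [(3, 4), (9, 4), (9, 4), (8, 1)]
Compute weighted completion times:
  Job (p=3,w=4): C=3, w*C=4*3=12
  Job (p=9,w=4): C=12, w*C=4*12=48
  Job (p=9,w=4): C=21, w*C=4*21=84
  Job (p=8,w=1): C=29, w*C=1*29=29
Total weighted completion time = 173

173
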